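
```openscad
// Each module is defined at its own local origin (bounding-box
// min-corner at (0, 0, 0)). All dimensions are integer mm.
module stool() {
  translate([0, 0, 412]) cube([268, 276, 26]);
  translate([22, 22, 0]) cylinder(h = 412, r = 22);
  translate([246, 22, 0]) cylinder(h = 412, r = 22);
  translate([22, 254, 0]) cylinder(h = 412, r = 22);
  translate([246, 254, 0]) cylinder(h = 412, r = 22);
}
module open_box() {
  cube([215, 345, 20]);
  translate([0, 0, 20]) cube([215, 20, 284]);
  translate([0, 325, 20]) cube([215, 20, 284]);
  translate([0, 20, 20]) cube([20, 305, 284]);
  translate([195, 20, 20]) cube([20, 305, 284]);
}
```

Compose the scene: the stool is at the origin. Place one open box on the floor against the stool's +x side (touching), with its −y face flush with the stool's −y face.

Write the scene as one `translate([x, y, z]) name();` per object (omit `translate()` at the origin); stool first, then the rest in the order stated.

stool();
translate([268, 0, 0]) open_box();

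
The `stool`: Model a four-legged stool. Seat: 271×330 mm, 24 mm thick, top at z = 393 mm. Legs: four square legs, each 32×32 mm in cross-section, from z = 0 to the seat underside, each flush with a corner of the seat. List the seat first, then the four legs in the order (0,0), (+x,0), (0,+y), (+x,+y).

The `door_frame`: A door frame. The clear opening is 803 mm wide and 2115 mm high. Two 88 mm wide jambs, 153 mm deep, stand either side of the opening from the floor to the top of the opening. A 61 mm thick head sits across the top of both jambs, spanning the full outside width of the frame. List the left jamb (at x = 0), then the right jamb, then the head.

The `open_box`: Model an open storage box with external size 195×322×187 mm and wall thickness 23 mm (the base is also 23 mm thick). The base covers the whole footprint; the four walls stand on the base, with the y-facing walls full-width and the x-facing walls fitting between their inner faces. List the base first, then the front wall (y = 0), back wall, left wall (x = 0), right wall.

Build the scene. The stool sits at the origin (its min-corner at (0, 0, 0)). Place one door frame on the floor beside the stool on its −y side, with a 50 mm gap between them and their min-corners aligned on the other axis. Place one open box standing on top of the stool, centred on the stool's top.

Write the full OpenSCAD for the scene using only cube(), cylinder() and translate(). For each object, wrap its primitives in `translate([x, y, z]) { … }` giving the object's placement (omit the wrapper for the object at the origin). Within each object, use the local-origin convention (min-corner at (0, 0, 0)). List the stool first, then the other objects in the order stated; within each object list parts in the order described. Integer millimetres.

translate([0, 0, 369]) cube([271, 330, 24]);
cube([32, 32, 369]);
translate([239, 0, 0]) cube([32, 32, 369]);
translate([0, 298, 0]) cube([32, 32, 369]);
translate([239, 298, 0]) cube([32, 32, 369]);
translate([0, -203, 0]) {
  cube([88, 153, 2115]);
  translate([891, 0, 0]) cube([88, 153, 2115]);
  translate([0, 0, 2115]) cube([979, 153, 61]);
}
translate([38, 4, 393]) {
  cube([195, 322, 23]);
  translate([0, 0, 23]) cube([195, 23, 164]);
  translate([0, 299, 23]) cube([195, 23, 164]);
  translate([0, 23, 23]) cube([23, 276, 164]);
  translate([172, 23, 23]) cube([23, 276, 164]);
}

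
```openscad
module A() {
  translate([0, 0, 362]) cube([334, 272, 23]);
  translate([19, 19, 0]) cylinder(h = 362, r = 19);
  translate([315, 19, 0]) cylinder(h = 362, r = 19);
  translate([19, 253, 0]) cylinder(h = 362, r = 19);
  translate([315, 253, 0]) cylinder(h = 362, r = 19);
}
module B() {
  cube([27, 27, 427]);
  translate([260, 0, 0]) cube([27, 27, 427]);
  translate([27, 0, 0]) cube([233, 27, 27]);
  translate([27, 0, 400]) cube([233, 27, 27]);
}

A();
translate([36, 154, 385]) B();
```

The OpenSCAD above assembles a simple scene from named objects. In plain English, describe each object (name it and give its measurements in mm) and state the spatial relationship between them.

A is a four-legged stool. The seat is a 334×272×23 mm slab whose top surface is at z = 385 mm; four round legs, each 38 mm in diameter, run from the floor (z = 0) to the underside of the seat, each leg's axis is inset half a diameter from the nearest pair of seat edges (so the leg's bounding box is flush with the corner).

B is a picture frame with a 233×373 mm rectangular opening (x by z) and a uniform 27 mm border on every side. Frame depth is 27 mm along y. It is built from two vertical stiles running the full outside height and two horizontal rails spanning the gap between the stiles.

The picture frame is on top of the stool.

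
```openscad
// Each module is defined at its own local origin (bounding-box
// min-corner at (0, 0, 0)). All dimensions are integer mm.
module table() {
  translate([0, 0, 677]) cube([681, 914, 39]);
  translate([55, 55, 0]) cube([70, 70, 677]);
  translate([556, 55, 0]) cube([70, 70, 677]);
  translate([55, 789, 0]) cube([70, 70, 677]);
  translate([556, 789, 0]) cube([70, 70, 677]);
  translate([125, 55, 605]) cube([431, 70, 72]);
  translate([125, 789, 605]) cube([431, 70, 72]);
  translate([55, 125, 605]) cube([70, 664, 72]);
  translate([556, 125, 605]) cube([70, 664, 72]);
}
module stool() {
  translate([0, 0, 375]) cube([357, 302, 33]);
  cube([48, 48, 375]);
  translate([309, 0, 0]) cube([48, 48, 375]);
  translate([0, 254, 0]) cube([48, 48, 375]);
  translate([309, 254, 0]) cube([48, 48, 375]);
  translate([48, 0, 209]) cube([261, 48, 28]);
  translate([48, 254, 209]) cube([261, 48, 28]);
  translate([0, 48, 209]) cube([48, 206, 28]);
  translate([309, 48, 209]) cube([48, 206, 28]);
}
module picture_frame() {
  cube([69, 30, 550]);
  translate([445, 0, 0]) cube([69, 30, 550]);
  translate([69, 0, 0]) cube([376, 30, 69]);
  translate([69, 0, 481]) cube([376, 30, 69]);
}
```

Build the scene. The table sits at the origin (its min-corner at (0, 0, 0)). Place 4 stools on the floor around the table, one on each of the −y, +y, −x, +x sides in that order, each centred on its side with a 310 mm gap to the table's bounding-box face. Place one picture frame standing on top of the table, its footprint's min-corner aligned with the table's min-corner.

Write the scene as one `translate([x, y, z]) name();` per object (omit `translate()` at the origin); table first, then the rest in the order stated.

table();
translate([162, -612, 0]) stool();
translate([162, 1224, 0]) stool();
translate([-667, 306, 0]) stool();
translate([991, 306, 0]) stool();
translate([0, 0, 716]) picture_frame();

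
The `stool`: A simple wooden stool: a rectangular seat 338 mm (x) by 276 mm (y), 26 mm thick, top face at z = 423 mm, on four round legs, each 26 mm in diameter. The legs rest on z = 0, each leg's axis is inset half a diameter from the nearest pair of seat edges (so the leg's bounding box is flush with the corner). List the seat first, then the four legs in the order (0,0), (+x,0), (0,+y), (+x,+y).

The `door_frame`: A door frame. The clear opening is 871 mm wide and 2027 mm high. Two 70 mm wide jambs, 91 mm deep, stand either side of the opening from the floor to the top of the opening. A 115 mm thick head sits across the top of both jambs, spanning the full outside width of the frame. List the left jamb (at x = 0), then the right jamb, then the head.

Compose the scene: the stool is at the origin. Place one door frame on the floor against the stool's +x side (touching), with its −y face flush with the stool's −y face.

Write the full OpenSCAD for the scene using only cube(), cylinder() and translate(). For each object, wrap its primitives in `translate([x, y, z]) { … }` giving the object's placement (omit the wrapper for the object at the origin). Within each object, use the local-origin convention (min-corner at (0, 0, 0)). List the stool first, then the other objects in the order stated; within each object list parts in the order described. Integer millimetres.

translate([0, 0, 397]) cube([338, 276, 26]);
translate([13, 13, 0]) cylinder(h = 397, r = 13);
translate([325, 13, 0]) cylinder(h = 397, r = 13);
translate([13, 263, 0]) cylinder(h = 397, r = 13);
translate([325, 263, 0]) cylinder(h = 397, r = 13);
translate([338, 0, 0]) {
  cube([70, 91, 2027]);
  translate([941, 0, 0]) cube([70, 91, 2027]);
  translate([0, 0, 2027]) cube([1011, 91, 115]);
}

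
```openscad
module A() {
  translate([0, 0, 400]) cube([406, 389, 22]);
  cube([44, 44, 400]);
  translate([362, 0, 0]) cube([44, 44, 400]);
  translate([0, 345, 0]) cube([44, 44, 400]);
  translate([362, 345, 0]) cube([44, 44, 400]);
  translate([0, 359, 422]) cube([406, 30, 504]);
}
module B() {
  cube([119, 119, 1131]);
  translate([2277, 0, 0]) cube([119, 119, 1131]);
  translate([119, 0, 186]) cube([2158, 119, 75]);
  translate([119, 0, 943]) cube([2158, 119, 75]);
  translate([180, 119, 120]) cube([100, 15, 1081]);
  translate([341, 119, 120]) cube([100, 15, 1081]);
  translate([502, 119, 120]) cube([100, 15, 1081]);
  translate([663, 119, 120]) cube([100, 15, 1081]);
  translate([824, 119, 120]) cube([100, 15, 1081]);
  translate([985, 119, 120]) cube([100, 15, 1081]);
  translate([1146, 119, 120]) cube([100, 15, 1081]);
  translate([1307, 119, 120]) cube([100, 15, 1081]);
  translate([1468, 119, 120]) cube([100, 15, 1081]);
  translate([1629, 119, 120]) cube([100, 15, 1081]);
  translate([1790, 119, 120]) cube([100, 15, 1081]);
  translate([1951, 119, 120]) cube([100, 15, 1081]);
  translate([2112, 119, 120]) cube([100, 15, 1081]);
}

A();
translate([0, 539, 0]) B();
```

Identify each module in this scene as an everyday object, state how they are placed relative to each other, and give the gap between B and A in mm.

A is a chair. B is a fence section. The fence section is on the floor beside the chair on its +y side. The gap between the fence section and the chair is 150 mm.

The fence section's nearest face is 150 mm from the chair's +y face.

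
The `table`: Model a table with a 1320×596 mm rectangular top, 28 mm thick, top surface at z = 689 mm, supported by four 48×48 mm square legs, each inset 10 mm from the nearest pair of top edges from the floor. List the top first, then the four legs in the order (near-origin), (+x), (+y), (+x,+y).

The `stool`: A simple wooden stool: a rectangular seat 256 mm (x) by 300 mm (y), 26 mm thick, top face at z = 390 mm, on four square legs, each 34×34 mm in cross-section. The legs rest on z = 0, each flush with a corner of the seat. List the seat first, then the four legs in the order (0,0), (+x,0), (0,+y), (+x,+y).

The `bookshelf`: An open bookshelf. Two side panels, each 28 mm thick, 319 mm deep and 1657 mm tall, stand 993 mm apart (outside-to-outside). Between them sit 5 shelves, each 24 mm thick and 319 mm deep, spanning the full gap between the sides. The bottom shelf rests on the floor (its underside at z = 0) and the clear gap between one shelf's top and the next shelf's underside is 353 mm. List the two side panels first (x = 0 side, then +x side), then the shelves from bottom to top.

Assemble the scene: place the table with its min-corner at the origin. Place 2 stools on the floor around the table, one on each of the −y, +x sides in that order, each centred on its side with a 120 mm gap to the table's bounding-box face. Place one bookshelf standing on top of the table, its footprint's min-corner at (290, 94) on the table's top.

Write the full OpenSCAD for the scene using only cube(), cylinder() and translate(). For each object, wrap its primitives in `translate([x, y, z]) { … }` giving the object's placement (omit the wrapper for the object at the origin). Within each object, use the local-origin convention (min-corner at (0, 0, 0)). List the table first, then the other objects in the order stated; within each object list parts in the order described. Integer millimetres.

translate([0, 0, 661]) cube([1320, 596, 28]);
translate([10, 10, 0]) cube([48, 48, 661]);
translate([1262, 10, 0]) cube([48, 48, 661]);
translate([10, 538, 0]) cube([48, 48, 661]);
translate([1262, 538, 0]) cube([48, 48, 661]);
translate([532, -420, 0]) {
  translate([0, 0, 364]) cube([256, 300, 26]);
  cube([34, 34, 364]);
  translate([222, 0, 0]) cube([34, 34, 364]);
  translate([0, 266, 0]) cube([34, 34, 364]);
  translate([222, 266, 0]) cube([34, 34, 364]);
}
translate([1440, 148, 0]) {
  translate([0, 0, 364]) cube([256, 300, 26]);
  cube([34, 34, 364]);
  translate([222, 0, 0]) cube([34, 34, 364]);
  translate([0, 266, 0]) cube([34, 34, 364]);
  translate([222, 266, 0]) cube([34, 34, 364]);
}
translate([290, 94, 689]) {
  cube([28, 319, 1657]);
  translate([965, 0, 0]) cube([28, 319, 1657]);
  translate([28, 0, 0]) cube([937, 319, 24]);
  translate([28, 0, 377]) cube([937, 319, 24]);
  translate([28, 0, 754]) cube([937, 319, 24]);
  translate([28, 0, 1131]) cube([937, 319, 24]);
  translate([28, 0, 1508]) cube([937, 319, 24]);
}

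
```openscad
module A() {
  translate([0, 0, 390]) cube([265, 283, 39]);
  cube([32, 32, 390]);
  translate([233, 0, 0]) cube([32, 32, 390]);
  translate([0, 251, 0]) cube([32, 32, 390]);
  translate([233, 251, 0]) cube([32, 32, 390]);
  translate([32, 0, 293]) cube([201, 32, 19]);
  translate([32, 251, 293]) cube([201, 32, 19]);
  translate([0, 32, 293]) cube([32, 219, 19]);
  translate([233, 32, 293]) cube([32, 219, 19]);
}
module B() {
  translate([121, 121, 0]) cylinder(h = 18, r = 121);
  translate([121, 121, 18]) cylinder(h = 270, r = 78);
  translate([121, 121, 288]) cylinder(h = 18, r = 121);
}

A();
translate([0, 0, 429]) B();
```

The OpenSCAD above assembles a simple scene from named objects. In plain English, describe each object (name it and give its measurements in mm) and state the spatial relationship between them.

A is a simple wooden stool: a rectangular seat 265 mm (x) by 283 mm (y), 39 mm thick, top face at z = 429 mm, on four square legs, each 32×32 mm in cross-section. The legs rest on z = 0, each flush with a corner of the seat. Four stretchers, 32 mm wide and 19 mm tall, connect adjacent legs with their undersides at z = 293 mm, each running between the inner faces of the legs it joins and aligned with the legs' outer faces on the other axis.

B is a spool: two coaxial disc flanges of radius 121 mm and thickness 18 mm, joined by a core cylinder of radius 78 mm and height 270 mm. The lower flange rests on z = 0 and the three cylinders share a vertical axis.

The spool is on top of the stool.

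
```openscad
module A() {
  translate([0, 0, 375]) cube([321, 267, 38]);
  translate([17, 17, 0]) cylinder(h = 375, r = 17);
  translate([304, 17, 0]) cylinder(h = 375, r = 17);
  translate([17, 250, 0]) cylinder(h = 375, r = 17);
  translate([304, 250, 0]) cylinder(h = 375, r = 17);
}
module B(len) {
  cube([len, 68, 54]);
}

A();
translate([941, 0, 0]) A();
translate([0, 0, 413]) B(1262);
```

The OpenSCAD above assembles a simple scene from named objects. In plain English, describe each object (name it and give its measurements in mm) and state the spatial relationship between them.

A is a four-legged stool. The seat is 321×267 mm, 38 mm thick, top at z = 413 mm. It stands on four round legs, each 34 mm in diameter, from z = 0 to the seat underside, each leg's axis is inset half a diameter from the nearest pair of seat edges (so the leg's bounding box is flush with the corner).

B is a rectangular beam 1262 mm long (x), 68 mm deep (y), 54 mm thick (z).

The beam spans the tops of two stools placed 620 mm apart, resting at z = 413 mm.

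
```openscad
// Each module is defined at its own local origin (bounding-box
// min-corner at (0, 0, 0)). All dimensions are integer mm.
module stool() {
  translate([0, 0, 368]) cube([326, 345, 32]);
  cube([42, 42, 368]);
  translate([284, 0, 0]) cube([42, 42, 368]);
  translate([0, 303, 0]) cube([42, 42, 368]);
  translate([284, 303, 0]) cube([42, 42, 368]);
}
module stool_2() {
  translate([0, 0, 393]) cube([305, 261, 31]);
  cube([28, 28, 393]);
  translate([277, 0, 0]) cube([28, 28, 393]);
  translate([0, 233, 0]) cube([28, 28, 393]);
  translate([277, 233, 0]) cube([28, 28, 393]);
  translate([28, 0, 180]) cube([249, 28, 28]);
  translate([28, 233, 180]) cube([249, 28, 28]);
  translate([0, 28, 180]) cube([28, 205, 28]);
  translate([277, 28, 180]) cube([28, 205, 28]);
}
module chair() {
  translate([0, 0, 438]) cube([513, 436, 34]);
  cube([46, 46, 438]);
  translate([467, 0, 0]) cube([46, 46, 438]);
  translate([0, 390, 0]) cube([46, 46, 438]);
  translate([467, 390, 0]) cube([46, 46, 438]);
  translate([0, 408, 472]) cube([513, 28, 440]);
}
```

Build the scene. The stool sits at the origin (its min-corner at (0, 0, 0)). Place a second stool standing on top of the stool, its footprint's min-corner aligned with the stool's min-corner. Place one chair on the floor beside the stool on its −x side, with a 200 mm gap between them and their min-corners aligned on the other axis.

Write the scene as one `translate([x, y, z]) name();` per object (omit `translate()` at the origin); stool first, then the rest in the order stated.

stool();
translate([0, 0, 400]) stool_2();
translate([-713, 0, 0]) chair();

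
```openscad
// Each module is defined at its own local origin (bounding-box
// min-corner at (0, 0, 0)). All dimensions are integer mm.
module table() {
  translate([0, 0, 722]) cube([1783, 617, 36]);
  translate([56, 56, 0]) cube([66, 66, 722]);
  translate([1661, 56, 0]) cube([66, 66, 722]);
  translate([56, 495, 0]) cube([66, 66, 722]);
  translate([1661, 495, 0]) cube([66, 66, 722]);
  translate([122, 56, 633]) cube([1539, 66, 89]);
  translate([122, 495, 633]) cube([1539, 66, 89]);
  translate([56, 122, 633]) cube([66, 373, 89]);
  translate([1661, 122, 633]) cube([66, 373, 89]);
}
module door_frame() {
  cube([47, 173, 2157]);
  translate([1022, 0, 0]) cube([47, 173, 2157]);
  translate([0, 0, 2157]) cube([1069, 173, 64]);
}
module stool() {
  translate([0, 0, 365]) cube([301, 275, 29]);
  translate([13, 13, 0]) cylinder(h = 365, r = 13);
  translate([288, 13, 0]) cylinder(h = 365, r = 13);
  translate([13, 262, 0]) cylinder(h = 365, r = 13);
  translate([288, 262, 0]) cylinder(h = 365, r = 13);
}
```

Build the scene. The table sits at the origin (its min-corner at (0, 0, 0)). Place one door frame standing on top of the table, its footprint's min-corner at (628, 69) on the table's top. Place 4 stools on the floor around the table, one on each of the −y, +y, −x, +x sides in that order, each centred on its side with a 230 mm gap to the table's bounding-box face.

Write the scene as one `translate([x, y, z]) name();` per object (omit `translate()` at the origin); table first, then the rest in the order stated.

table();
translate([628, 69, 758]) door_frame();
translate([741, -505, 0]) stool();
translate([741, 847, 0]) stool();
translate([-531, 171, 0]) stool();
translate([2013, 171, 0]) stool();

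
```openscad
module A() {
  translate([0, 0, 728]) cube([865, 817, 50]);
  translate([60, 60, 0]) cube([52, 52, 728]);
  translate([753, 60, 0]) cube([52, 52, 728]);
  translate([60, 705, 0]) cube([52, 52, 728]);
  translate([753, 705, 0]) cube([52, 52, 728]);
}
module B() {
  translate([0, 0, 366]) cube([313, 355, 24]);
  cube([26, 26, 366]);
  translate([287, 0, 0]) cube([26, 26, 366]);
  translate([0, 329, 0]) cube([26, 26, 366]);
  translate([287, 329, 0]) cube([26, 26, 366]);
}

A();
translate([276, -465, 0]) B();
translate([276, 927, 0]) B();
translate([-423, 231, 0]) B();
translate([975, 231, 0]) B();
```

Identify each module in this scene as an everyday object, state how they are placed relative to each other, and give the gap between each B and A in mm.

Each stool's nearest face is 110 mm from the table's bounding box.

A is a table. B is a stool. Four stools sit around the table at the −y, +y, −x, +x sides. The gap between each stool and the table is 110 mm.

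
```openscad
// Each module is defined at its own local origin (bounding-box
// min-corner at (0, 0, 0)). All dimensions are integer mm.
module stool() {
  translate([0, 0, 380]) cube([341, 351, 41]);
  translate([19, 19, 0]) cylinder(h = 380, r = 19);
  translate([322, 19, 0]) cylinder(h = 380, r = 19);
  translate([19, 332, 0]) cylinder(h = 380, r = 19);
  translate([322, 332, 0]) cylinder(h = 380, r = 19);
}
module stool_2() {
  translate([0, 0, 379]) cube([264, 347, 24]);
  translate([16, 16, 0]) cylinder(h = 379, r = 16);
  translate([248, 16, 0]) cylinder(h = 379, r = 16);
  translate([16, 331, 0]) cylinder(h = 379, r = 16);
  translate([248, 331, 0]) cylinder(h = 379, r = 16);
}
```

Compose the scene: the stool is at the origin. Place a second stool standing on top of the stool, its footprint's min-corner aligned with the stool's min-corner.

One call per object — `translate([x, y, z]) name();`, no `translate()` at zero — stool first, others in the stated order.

stool();
translate([0, 0, 421]) stool_2();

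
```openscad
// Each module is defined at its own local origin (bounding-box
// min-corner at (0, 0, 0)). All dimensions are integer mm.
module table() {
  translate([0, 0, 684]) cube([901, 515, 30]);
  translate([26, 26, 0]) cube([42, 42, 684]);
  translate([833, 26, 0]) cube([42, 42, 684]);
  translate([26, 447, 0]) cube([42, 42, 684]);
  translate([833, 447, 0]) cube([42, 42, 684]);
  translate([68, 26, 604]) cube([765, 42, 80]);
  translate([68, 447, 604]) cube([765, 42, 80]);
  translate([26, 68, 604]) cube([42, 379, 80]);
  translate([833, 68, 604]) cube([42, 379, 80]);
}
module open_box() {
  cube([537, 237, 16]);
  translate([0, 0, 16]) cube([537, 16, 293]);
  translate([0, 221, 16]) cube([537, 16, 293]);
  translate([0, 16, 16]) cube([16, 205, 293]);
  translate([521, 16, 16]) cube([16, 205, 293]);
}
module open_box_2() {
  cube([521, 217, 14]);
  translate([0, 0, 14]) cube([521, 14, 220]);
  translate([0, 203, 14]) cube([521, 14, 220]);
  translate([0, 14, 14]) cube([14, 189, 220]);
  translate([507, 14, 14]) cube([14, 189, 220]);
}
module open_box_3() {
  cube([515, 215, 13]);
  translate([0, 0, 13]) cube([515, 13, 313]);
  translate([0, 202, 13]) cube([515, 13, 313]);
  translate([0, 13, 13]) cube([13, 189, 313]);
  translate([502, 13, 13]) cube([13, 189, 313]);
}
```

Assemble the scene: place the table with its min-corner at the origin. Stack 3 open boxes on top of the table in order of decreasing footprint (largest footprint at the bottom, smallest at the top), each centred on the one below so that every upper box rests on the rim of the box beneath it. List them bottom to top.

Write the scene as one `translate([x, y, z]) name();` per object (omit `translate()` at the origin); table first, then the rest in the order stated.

table();
translate([182, 139, 714]) open_box();
translate([190, 149, 1023]) open_box_2();
translate([193, 150, 1257]) open_box_3();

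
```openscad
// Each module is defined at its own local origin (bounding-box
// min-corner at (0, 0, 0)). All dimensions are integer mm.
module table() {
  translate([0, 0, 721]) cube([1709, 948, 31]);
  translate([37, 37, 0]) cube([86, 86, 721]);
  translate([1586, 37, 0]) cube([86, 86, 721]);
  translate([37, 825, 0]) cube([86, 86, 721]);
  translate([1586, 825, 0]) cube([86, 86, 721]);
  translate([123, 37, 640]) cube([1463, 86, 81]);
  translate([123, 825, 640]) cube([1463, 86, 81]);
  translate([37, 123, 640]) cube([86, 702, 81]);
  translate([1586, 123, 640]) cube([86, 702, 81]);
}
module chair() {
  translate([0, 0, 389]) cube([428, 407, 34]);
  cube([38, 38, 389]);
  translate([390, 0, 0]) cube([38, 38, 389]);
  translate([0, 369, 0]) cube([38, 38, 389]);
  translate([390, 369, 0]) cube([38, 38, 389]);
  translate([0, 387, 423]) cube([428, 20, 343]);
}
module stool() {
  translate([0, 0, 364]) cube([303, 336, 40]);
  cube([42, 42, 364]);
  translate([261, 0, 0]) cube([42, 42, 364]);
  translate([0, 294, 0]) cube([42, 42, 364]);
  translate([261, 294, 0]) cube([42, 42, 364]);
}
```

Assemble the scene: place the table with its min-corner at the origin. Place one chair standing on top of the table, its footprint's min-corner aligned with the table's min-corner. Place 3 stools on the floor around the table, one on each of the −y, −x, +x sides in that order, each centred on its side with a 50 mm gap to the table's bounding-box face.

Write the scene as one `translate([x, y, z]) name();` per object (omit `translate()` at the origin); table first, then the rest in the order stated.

table();
translate([0, 0, 752]) chair();
translate([703, -386, 0]) stool();
translate([-353, 306, 0]) stool();
translate([1759, 306, 0]) stool();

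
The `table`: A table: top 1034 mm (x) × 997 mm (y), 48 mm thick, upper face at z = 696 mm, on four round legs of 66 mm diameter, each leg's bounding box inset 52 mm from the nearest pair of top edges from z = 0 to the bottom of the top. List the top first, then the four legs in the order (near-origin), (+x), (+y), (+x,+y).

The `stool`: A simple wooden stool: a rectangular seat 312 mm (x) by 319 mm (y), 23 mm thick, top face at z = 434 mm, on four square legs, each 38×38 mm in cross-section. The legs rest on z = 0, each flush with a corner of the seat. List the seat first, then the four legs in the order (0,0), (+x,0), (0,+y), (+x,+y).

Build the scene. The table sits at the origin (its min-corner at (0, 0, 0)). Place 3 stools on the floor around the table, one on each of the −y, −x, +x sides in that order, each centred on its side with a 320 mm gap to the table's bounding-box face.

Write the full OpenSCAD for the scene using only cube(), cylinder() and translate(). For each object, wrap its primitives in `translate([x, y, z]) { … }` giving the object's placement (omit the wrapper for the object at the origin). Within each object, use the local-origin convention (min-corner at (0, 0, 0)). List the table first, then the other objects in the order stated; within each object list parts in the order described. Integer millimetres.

translate([0, 0, 648]) cube([1034, 997, 48]);
translate([85, 85, 0]) cylinder(h = 648, r = 33);
translate([949, 85, 0]) cylinder(h = 648, r = 33);
translate([85, 912, 0]) cylinder(h = 648, r = 33);
translate([949, 912, 0]) cylinder(h = 648, r = 33);
translate([361, -639, 0]) {
  translate([0, 0, 411]) cube([312, 319, 23]);
  cube([38, 38, 411]);
  translate([274, 0, 0]) cube([38, 38, 411]);
  translate([0, 281, 0]) cube([38, 38, 411]);
  translate([274, 281, 0]) cube([38, 38, 411]);
}
translate([-632, 339, 0]) {
  translate([0, 0, 411]) cube([312, 319, 23]);
  cube([38, 38, 411]);
  translate([274, 0, 0]) cube([38, 38, 411]);
  translate([0, 281, 0]) cube([38, 38, 411]);
  translate([274, 281, 0]) cube([38, 38, 411]);
}
translate([1354, 339, 0]) {
  translate([0, 0, 411]) cube([312, 319, 23]);
  cube([38, 38, 411]);
  translate([274, 0, 0]) cube([38, 38, 411]);
  translate([0, 281, 0]) cube([38, 38, 411]);
  translate([274, 281, 0]) cube([38, 38, 411]);
}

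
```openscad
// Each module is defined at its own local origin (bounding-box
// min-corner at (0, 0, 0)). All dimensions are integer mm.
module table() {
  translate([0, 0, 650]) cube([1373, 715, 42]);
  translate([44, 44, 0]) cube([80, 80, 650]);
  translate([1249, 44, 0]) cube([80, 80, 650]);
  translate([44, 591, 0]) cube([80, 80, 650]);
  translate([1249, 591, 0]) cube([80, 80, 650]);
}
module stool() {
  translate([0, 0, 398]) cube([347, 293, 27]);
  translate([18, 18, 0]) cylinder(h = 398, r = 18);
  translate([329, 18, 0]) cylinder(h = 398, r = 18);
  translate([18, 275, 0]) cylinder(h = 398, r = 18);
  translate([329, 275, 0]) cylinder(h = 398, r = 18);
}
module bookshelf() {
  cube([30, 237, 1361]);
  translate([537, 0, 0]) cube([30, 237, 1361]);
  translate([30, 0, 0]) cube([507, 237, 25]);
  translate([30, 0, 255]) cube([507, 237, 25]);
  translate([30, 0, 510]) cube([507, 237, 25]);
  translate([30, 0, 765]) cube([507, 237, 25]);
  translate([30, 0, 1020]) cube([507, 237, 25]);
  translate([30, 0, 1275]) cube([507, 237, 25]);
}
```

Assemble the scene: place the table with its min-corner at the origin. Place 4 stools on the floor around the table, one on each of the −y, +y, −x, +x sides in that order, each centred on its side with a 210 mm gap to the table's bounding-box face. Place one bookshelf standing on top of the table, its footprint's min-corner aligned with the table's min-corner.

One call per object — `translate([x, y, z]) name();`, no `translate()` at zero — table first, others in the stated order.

table();
translate([513, -503, 0]) stool();
translate([513, 925, 0]) stool();
translate([-557, 211, 0]) stool();
translate([1583, 211, 0]) stool();
translate([0, 0, 692]) bookshelf();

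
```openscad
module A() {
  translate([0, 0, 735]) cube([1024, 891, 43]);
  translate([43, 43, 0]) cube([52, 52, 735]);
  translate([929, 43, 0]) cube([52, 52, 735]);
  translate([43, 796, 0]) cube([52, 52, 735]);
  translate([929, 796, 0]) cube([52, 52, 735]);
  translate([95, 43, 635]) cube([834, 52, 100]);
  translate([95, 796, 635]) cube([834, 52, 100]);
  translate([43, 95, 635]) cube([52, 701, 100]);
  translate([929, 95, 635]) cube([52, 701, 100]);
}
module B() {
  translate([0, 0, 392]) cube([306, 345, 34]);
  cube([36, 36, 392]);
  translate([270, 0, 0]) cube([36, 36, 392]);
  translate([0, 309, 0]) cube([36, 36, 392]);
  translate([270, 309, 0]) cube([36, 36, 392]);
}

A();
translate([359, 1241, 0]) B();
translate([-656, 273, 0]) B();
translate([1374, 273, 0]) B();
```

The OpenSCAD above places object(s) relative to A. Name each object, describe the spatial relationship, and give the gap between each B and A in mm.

A is a table. B is a stool. Three stools sit around the table at the +y, −x, +x sides. The gap between each stool and the table is 350 mm.

Each stool's nearest face is 350 mm from the table's bounding box.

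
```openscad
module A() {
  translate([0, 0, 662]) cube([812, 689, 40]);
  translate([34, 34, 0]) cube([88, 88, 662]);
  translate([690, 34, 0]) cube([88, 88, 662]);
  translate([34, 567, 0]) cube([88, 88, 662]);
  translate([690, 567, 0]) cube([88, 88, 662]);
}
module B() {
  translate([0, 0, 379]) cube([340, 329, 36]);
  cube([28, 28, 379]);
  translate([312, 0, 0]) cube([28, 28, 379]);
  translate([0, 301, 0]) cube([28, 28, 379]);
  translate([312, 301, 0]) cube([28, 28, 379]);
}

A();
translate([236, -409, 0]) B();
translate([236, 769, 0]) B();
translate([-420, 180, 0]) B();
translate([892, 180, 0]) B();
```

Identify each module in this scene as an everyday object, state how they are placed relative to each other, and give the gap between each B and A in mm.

Each stool's nearest face is 80 mm from the table's bounding box.

A is a table. B is a stool. Four stools sit around the table at the −y, +y, −x, +x sides. The gap between each stool and the table is 80 mm.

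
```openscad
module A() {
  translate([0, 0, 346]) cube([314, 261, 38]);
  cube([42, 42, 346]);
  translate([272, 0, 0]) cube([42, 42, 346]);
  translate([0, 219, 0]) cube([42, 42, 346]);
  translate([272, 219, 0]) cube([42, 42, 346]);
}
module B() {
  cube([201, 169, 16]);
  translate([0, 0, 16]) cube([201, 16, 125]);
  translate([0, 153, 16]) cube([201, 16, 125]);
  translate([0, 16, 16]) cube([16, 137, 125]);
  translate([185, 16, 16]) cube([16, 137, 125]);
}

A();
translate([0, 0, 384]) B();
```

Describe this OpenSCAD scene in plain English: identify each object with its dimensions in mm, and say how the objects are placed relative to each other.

A is a simple wooden stool: a rectangular seat 314 mm (x) by 261 mm (y), 38 mm thick, top face at z = 384 mm, on four square legs, each 42×42 mm in cross-section. The legs rest on z = 0, each flush with a corner of the seat.

B is an open storage box with external size 201×169×141 mm and wall thickness 16 mm (the base is also 16 mm thick). The base covers the whole footprint; the four walls stand on the base, with the y-facing walls full-width and the x-facing walls fitting between their inner faces.

The open box is on top of the stool.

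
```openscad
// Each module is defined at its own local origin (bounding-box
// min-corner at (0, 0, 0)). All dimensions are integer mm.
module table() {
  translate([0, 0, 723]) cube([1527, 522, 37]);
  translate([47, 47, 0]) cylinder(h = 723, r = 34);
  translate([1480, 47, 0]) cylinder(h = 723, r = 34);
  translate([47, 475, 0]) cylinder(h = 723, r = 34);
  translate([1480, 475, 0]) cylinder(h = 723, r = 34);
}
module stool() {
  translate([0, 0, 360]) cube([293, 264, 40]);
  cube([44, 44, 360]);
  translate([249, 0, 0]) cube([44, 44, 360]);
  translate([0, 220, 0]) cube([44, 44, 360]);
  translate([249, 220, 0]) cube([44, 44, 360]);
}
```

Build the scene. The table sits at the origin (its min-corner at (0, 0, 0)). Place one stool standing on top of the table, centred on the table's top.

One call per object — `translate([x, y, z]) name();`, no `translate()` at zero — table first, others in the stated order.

table();
translate([617, 129, 760]) stool();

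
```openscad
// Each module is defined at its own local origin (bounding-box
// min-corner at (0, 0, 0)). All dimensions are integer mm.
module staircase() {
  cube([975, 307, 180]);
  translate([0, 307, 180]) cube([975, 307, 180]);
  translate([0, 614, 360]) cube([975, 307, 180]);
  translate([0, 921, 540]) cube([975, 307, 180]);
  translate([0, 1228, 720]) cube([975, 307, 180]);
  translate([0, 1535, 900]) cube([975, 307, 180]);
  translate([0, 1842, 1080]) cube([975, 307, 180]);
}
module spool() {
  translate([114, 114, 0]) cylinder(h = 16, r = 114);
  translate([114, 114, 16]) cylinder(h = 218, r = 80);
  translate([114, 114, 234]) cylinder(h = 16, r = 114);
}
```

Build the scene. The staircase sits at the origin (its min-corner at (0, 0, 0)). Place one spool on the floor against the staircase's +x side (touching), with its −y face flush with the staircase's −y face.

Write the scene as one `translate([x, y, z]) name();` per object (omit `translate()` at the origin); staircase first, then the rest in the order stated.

staircase();
translate([975, 0, 0]) spool();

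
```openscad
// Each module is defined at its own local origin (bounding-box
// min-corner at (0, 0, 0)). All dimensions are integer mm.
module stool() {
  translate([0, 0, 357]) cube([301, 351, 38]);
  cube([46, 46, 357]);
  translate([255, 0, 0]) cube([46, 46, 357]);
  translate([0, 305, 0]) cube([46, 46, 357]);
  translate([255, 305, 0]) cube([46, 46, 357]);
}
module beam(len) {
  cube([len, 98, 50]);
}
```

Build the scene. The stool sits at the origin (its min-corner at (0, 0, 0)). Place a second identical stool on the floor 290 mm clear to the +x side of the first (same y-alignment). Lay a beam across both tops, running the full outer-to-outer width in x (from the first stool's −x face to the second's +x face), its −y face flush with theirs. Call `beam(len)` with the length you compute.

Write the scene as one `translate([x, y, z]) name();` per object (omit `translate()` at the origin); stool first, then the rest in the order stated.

stool();
translate([591, 0, 0]) stool();
translate([0, 0, 395]) beam(892);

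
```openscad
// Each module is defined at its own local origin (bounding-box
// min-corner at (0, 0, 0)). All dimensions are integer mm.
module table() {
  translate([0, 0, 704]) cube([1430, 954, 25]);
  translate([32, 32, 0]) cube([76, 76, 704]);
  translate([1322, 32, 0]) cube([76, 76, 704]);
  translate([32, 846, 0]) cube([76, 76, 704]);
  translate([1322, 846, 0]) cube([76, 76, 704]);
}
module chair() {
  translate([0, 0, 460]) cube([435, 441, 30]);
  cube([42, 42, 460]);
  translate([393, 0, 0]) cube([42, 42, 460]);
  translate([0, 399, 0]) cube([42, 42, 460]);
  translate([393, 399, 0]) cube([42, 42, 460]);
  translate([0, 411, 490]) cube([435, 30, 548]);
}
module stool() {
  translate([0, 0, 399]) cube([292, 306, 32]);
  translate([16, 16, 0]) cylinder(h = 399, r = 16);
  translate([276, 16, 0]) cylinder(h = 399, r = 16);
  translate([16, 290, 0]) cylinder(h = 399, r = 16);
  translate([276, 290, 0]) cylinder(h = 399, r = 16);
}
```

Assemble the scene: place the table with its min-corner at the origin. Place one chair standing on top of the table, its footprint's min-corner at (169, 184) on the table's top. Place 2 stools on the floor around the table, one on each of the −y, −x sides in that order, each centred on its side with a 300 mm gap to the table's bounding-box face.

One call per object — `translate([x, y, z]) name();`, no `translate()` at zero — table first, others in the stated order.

table();
translate([169, 184, 729]) chair();
translate([569, -606, 0]) stool();
translate([-592, 324, 0]) stool();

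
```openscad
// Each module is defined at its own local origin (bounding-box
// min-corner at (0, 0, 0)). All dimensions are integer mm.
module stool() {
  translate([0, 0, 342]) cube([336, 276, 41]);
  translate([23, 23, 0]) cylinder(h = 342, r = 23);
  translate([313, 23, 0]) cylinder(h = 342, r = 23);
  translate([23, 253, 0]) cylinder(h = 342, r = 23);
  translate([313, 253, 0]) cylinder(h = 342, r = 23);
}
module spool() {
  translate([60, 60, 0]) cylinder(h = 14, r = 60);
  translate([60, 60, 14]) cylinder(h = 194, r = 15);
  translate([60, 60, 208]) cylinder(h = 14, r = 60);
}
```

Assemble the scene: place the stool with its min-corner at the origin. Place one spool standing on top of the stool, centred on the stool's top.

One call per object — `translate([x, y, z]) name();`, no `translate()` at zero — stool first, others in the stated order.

stool();
translate([108, 78, 383]) spool();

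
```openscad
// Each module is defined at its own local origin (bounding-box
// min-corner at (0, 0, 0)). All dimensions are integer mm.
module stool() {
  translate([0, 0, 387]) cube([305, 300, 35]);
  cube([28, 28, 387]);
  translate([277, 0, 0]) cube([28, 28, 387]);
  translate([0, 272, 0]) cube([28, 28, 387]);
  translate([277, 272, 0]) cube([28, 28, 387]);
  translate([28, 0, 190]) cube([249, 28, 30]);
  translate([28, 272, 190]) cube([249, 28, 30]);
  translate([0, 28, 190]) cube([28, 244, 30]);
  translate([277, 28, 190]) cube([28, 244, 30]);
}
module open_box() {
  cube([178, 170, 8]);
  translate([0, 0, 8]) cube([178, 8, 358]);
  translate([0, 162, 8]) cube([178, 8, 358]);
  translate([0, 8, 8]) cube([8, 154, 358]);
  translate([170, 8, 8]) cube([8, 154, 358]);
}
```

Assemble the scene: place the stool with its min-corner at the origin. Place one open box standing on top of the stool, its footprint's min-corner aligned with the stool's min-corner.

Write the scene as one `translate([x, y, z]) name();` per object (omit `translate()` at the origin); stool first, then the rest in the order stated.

stool();
translate([0, 0, 422]) open_box();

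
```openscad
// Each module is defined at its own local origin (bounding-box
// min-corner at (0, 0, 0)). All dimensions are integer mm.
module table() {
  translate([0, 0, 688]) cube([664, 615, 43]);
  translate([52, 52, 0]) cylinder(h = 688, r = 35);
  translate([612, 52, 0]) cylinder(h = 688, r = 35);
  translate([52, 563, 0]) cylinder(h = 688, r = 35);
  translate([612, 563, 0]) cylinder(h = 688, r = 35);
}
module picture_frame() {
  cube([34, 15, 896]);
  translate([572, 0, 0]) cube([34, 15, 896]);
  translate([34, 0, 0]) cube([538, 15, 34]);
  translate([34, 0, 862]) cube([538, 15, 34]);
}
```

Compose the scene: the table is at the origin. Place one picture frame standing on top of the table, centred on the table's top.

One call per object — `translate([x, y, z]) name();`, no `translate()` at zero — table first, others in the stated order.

table();
translate([29, 300, 731]) picture_frame();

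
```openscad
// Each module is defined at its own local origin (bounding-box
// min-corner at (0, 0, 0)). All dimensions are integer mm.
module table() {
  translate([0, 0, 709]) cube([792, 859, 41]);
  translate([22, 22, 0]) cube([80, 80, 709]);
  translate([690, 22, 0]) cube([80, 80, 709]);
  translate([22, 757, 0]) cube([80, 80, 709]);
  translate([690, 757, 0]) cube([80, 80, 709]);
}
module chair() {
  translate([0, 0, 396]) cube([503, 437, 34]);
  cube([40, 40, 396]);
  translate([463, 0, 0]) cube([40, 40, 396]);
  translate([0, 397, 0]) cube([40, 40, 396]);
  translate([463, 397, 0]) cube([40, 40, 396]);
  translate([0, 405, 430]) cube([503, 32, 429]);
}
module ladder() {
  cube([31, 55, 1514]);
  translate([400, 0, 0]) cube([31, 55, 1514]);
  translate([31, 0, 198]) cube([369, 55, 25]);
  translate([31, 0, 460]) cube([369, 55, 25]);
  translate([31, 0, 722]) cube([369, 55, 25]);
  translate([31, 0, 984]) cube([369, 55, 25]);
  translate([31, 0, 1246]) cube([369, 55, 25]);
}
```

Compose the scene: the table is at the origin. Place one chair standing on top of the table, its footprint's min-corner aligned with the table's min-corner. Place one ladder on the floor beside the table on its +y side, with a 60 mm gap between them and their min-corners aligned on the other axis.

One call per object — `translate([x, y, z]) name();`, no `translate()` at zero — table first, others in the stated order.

table();
translate([0, 0, 750]) chair();
translate([0, 919, 0]) ladder();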